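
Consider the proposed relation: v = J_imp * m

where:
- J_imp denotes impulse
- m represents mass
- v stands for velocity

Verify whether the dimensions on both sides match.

No

J_imp (impulse) has dimensions [L M T^-1].
m (mass) has dimensions [M].
v (velocity) has dimensions [L T^-1].

Left side: [L T^-1]
Right side: [L M^2 T^-1]

The two sides have different dimensions, so the equation is NOT dimensionally consistent.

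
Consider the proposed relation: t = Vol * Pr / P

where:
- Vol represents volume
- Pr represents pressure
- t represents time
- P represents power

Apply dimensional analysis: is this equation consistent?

Yes

Vol (volume) has dimensions [L^3].
Pr (pressure) has dimensions [L^-1 M T^-2].
t (time) has dimensions [T].
P (power) has dimensions [L^2 M T^-3].

Left side: [T]
Right side: [T]

Both sides have the same dimensions, so the equation is dimensionally consistent.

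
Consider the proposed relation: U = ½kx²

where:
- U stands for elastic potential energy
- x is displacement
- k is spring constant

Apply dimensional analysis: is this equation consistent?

Yes

U (elastic potential energy) has dimensions [L^2 M T^-2].
x (displacement) has dimensions [L].
k (spring constant) has dimensions [M T^-2].

Left side: [L^2 M T^-2]
Right side: [L^2 M T^-2]

Both sides have the same dimensions, so the equation is dimensionally consistent.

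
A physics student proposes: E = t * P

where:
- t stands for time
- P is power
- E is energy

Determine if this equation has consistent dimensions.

Yes

t (time) has dimensions [T].
P (power) has dimensions [L^2 M T^-3].
E (energy) has dimensions [L^2 M T^-2].

Left side: [L^2 M T^-2]
Right side: [L^2 M T^-2]

Both sides have the same dimensions, so the equation is dimensionally consistent.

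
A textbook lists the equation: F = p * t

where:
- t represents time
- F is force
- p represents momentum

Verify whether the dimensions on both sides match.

No

t (time) has dimensions [T].
F (force) has dimensions [L M T^-2].
p (momentum) has dimensions [L M T^-1].

Left side: [L M T^-2]
Right side: [L M]

The two sides have different dimensions, so the equation is NOT dimensionally consistent.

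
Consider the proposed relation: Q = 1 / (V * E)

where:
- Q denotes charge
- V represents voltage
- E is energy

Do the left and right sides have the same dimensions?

No

Q (charge) has dimensions [I T].
V (voltage) has dimensions [I^-1 L^2 M T^-3].
E (energy) has dimensions [L^2 M T^-2].

Left side: [I T]
Right side: [I L^-4 M^-2 T^5]

The two sides have different dimensions, so the equation is NOT dimensionally consistent.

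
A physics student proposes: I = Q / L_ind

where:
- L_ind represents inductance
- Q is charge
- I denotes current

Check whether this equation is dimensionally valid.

No

L_ind (inductance) has dimensions [I^-2 L^2 M T^-2].
Q (charge) has dimensions [I T].
I (current) has dimensions [I].

Left side: [I]
Right side: [I^3 L^-2 M^-1 T^3]

The two sides have different dimensions, so the equation is NOT dimensionally consistent.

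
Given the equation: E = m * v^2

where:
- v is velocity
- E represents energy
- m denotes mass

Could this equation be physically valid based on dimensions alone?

Yes

v (velocity) has dimensions [L T^-1].
E (energy) has dimensions [L^2 M T^-2].
m (mass) has dimensions [M].

Left side: [L^2 M T^-2]
Right side: [L^2 M T^-2]

Both sides have the same dimensions, so the equation is dimensionally consistent.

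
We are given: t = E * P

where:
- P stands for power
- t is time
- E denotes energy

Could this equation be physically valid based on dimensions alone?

No

P (power) has dimensions [L^2 M T^-3].
t (time) has dimensions [T].
E (energy) has dimensions [L^2 M T^-2].

Left side: [T]
Right side: [L^4 M^2 T^-5]

The two sides have different dimensions, so the equation is NOT dimensionally consistent.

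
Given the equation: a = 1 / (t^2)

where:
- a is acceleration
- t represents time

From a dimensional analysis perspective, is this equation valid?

No

a (acceleration) has dimensions [L T^-2].
t (time) has dimensions [T].

Left side: [L T^-2]
Right side: [T^-2]

The two sides have different dimensions, so the equation is NOT dimensionally consistent.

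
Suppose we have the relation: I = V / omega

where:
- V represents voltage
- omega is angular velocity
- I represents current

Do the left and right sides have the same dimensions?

No

V (voltage) has dimensions [I^-1 L^2 M T^-3].
omega (angular velocity) has dimensions [T^-1].
I (current) has dimensions [I].

Left side: [I]
Right side: [I^-1 L^2 M T^-2]

The two sides have different dimensions, so the equation is NOT dimensionally consistent.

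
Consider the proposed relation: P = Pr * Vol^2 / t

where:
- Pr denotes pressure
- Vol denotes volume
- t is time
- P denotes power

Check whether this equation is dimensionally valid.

No

Pr (pressure) has dimensions [L^-1 M T^-2].
Vol (volume) has dimensions [L^3].
t (time) has dimensions [T].
P (power) has dimensions [L^2 M T^-3].

Left side: [L^2 M T^-3]
Right side: [L^5 M T^-3]

The two sides have different dimensions, so the equation is NOT dimensionally consistent.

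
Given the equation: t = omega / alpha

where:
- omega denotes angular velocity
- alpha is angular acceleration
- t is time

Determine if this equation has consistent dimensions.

Yes

omega (angular velocity) has dimensions [T^-1].
alpha (angular acceleration) has dimensions [T^-2].
t (time) has dimensions [T].

Left side: [T]
Right side: [T]

Both sides have the same dimensions, so the equation is dimensionally consistent.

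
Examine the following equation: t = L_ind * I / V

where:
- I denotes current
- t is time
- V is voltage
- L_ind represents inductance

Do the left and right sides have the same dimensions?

Yes

I (current) has dimensions [I].
t (time) has dimensions [T].
V (voltage) has dimensions [I^-1 L^2 M T^-3].
L_ind (inductance) has dimensions [I^-2 L^2 M T^-2].

Left side: [T]
Right side: [T]

Both sides have the same dimensions, so the equation is dimensionally consistent.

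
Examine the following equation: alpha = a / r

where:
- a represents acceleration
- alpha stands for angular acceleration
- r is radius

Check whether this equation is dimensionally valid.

Yes

a (acceleration) has dimensions [L T^-2].
alpha (angular acceleration) has dimensions [T^-2].
r (radius) has dimensions [L].

Left side: [T^-2]
Right side: [T^-2]

Both sides have the same dimensions, so the equation is dimensionally consistent.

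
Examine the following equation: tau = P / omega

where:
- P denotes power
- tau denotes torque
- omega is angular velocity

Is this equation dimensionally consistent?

Yes

P (power) has dimensions [L^2 M T^-3].
tau (torque) has dimensions [L^2 M T^-2].
omega (angular velocity) has dimensions [T^-1].

Left side: [L^2 M T^-2]
Right side: [L^2 M T^-2]

Both sides have the same dimensions, so the equation is dimensionally consistent.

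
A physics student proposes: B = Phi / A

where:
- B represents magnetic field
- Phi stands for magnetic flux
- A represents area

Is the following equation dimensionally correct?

Yes

B (magnetic field) has dimensions [I^-1 M T^-2].
Phi (magnetic flux) has dimensions [I^-1 L^2 M T^-2].
A (area) has dimensions [L^2].

Left side: [I^-1 M T^-2]
Right side: [I^-1 M T^-2]

Both sides have the same dimensions, so the equation is dimensionally consistent.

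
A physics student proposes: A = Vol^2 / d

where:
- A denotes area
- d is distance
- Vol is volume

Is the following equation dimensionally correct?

No

A (area) has dimensions [L^2].
d (distance) has dimensions [L].
Vol (volume) has dimensions [L^3].

Left side: [L^2]
Right side: [L^5]

The two sides have different dimensions, so the equation is NOT dimensionally consistent.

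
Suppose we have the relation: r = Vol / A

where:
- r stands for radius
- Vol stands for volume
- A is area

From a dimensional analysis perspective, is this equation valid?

Yes

r (radius) has dimensions [L].
Vol (volume) has dimensions [L^3].
A (area) has dimensions [L^2].

Left side: [L]
Right side: [L]

Both sides have the same dimensions, so the equation is dimensionally consistent.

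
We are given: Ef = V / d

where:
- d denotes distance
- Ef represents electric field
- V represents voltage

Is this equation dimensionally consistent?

Yes

d (distance) has dimensions [L].
Ef (electric field) has dimensions [I^-1 L M T^-3].
V (voltage) has dimensions [I^-1 L^2 M T^-3].

Left side: [I^-1 L M T^-3]
Right side: [I^-1 L M T^-3]

Both sides have the same dimensions, so the equation is dimensionally consistent.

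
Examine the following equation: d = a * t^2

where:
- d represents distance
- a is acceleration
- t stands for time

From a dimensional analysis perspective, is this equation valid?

Yes

d (distance) has dimensions [L].
a (acceleration) has dimensions [L T^-2].
t (time) has dimensions [T].

Left side: [L]
Right side: [L]

Both sides have the same dimensions, so the equation is dimensionally consistent.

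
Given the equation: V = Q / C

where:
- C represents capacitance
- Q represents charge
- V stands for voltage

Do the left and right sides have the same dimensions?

Yes

C (capacitance) has dimensions [I^2 L^-2 M^-1 T^4].
Q (charge) has dimensions [I T].
V (voltage) has dimensions [I^-1 L^2 M T^-3].

Left side: [I^-1 L^2 M T^-3]
Right side: [I^-1 L^2 M T^-3]

Both sides have the same dimensions, so the equation is dimensionally consistent.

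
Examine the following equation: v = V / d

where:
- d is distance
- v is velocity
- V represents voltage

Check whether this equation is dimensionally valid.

No

d (distance) has dimensions [L].
v (velocity) has dimensions [L T^-1].
V (voltage) has dimensions [I^-1 L^2 M T^-3].

Left side: [L T^-1]
Right side: [I^-1 L M T^-3]

The two sides have different dimensions, so the equation is NOT dimensionally consistent.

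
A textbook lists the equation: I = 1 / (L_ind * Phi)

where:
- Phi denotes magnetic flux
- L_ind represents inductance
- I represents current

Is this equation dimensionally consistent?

No

Phi (magnetic flux) has dimensions [I^-1 L^2 M T^-2].
L_ind (inductance) has dimensions [I^-2 L^2 M T^-2].
I (current) has dimensions [I].

Left side: [I]
Right side: [I^3 L^-4 M^-2 T^4]

The two sides have different dimensions, so the equation is NOT dimensionally consistent.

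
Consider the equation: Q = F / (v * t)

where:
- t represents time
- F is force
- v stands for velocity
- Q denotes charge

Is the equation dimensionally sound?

No

t (time) has dimensions [T].
F (force) has dimensions [L M T^-2].
v (velocity) has dimensions [L T^-1].
Q (charge) has dimensions [I T].

Left side: [I T]
Right side: [M T^-2]

The two sides have different dimensions, so the equation is NOT dimensionally consistent.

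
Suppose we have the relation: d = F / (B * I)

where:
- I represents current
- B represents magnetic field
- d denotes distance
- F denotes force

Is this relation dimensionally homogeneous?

Yes

I (current) has dimensions [I].
B (magnetic field) has dimensions [I^-1 M T^-2].
d (distance) has dimensions [L].
F (force) has dimensions [L M T^-2].

Left side: [L]
Right side: [L]

Both sides have the same dimensions, so the equation is dimensionally consistent.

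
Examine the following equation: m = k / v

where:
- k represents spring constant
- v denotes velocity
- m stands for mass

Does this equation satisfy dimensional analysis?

No

k (spring constant) has dimensions [M T^-2].
v (velocity) has dimensions [L T^-1].
m (mass) has dimensions [M].

Left side: [M]
Right side: [L^-1 M T^-1]

The two sides have different dimensions, so the equation is NOT dimensionally consistent.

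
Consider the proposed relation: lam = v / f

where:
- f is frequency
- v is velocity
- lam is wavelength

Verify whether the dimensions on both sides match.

Yes

f (frequency) has dimensions [T^-1].
v (velocity) has dimensions [L T^-1].
lam (wavelength) has dimensions [L].

Left side: [L]
Right side: [L]

Both sides have the same dimensions, so the equation is dimensionally consistent.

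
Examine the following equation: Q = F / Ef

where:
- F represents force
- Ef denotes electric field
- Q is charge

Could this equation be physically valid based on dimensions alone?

Yes

F (force) has dimensions [L M T^-2].
Ef (electric field) has dimensions [I^-1 L M T^-3].
Q (charge) has dimensions [I T].

Left side: [I T]
Right side: [I T]

Both sides have the same dimensions, so the equation is dimensionally consistent.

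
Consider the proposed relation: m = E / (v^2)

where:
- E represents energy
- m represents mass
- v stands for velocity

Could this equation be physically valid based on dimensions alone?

Yes

E (energy) has dimensions [L^2 M T^-2].
m (mass) has dimensions [M].
v (velocity) has dimensions [L T^-1].

Left side: [M]
Right side: [M]

Both sides have the same dimensions, so the equation is dimensionally consistent.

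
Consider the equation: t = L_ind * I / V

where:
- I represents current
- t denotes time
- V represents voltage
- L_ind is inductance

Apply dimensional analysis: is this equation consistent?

Yes

I (current) has dimensions [I].
t (time) has dimensions [T].
V (voltage) has dimensions [I^-1 L^2 M T^-3].
L_ind (inductance) has dimensions [I^-2 L^2 M T^-2].

Left side: [T]
Right side: [T]

Both sides have the same dimensions, so the equation is dimensionally consistent.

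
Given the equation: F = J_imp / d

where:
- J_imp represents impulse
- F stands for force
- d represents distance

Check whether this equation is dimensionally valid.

No

J_imp (impulse) has dimensions [L M T^-1].
F (force) has dimensions [L M T^-2].
d (distance) has dimensions [L].

Left side: [L M T^-2]
Right side: [M T^-1]

The two sides have different dimensions, so the equation is NOT dimensionally consistent.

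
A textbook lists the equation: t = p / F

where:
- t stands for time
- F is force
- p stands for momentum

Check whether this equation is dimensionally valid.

Yes

t (time) has dimensions [T].
F (force) has dimensions [L M T^-2].
p (momentum) has dimensions [L M T^-1].

Left side: [T]
Right side: [T]

Both sides have the same dimensions, so the equation is dimensionally consistent.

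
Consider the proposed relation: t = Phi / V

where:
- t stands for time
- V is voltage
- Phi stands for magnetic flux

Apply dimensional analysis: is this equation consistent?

Yes

t (time) has dimensions [T].
V (voltage) has dimensions [I^-1 L^2 M T^-3].
Phi (magnetic flux) has dimensions [I^-1 L^2 M T^-2].

Left side: [T]
Right side: [T]

Both sides have the same dimensions, so the equation is dimensionally consistent.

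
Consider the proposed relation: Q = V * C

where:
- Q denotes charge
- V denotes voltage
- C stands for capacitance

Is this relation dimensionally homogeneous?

Yes

Q (charge) has dimensions [I T].
V (voltage) has dimensions [I^-1 L^2 M T^-3].
C (capacitance) has dimensions [I^2 L^-2 M^-1 T^4].

Left side: [I T]
Right side: [I T]

Both sides have the same dimensions, so the equation is dimensionally consistent.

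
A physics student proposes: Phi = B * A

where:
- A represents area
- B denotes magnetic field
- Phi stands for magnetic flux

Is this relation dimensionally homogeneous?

Yes

A (area) has dimensions [L^2].
B (magnetic field) has dimensions [I^-1 M T^-2].
Phi (magnetic flux) has dimensions [I^-1 L^2 M T^-2].

Left side: [I^-1 L^2 M T^-2]
Right side: [I^-1 L^2 M T^-2]

Both sides have the same dimensions, so the equation is dimensionally consistent.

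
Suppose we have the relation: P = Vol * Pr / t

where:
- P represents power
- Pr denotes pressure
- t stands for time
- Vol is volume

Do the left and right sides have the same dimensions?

Yes

P (power) has dimensions [L^2 M T^-3].
Pr (pressure) has dimensions [L^-1 M T^-2].
t (time) has dimensions [T].
Vol (volume) has dimensions [L^3].

Left side: [L^2 M T^-3]
Right side: [L^2 M T^-3]

Both sides have the same dimensions, so the equation is dimensionally consistent.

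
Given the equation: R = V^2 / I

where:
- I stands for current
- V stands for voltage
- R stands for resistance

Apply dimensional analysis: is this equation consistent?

No

I (current) has dimensions [I].
V (voltage) has dimensions [I^-1 L^2 M T^-3].
R (resistance) has dimensions [I^-2 L^2 M T^-3].

Left side: [I^-2 L^2 M T^-3]
Right side: [I^-3 L^4 M^2 T^-6]

The two sides have different dimensions, so the equation is NOT dimensionally consistent.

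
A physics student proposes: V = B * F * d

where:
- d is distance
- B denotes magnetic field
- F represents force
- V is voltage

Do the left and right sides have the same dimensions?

No

d (distance) has dimensions [L].
B (magnetic field) has dimensions [I^-1 M T^-2].
F (force) has dimensions [L M T^-2].
V (voltage) has dimensions [I^-1 L^2 M T^-3].

Left side: [I^-1 L^2 M T^-3]
Right side: [I^-1 L^2 M^2 T^-4]

The two sides have different dimensions, so the equation is NOT dimensionally consistent.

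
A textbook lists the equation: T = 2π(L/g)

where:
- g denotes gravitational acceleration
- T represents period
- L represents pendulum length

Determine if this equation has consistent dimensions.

No

g (gravitational acceleration) has dimensions [L T^-2].
T (period) has dimensions [T].
L (pendulum length) has dimensions [L].

Left side: [T]
Right side: [T^2]

The two sides have different dimensions, so the equation is NOT dimensionally consistent.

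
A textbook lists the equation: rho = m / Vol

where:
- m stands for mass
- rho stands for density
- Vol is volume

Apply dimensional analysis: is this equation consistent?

Yes

m (mass) has dimensions [M].
rho (density) has dimensions [L^-3 M].
Vol (volume) has dimensions [L^3].

Left side: [L^-3 M]
Right side: [L^-3 M]

Both sides have the same dimensions, so the equation is dimensionally consistent.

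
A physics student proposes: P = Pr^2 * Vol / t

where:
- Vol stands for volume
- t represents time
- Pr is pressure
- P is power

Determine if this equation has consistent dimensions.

No

Vol (volume) has dimensions [L^3].
t (time) has dimensions [T].
Pr (pressure) has dimensions [L^-1 M T^-2].
P (power) has dimensions [L^2 M T^-3].

Left side: [L^2 M T^-3]
Right side: [L M^2 T^-5]

The two sides have different dimensions, so the equation is NOT dimensionally consistent.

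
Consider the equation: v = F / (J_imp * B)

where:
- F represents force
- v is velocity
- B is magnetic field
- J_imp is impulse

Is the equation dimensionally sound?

No

F (force) has dimensions [L M T^-2].
v (velocity) has dimensions [L T^-1].
B (magnetic field) has dimensions [I^-1 M T^-2].
J_imp (impulse) has dimensions [L M T^-1].

Left side: [L T^-1]
Right side: [I M^-1 T]

The two sides have different dimensions, so the equation is NOT dimensionally consistent.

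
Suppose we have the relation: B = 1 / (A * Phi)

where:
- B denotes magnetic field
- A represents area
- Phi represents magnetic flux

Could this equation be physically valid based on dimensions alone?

No

B (magnetic field) has dimensions [I^-1 M T^-2].
A (area) has dimensions [L^2].
Phi (magnetic flux) has dimensions [I^-1 L^2 M T^-2].

Left side: [I^-1 M T^-2]
Right side: [I L^-4 M^-1 T^2]

The two sides have different dimensions, so the equation is NOT dimensionally consistent.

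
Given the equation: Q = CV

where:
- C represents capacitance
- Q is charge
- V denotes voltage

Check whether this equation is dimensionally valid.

Yes

C (capacitance) has dimensions [I^2 L^-2 M^-1 T^4].
Q (charge) has dimensions [I T].
V (voltage) has dimensions [I^-1 L^2 M T^-3].

Left side: [I T]
Right side: [I T]

Both sides have the same dimensions, so the equation is dimensionally consistent.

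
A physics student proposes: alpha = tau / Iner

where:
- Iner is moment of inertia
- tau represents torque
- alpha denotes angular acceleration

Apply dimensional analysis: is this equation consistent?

Yes

Iner (moment of inertia) has dimensions [L^2 M].
tau (torque) has dimensions [L^2 M T^-2].
alpha (angular acceleration) has dimensions [T^-2].

Left side: [T^-2]
Right side: [T^-2]

Both sides have the same dimensions, so the equation is dimensionally consistent.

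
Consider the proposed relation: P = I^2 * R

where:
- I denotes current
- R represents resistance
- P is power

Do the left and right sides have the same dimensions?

Yes

I (current) has dimensions [I].
R (resistance) has dimensions [I^-2 L^2 M T^-3].
P (power) has dimensions [L^2 M T^-3].

Left side: [L^2 M T^-3]
Right side: [L^2 M T^-3]

Both sides have the same dimensions, so the equation is dimensionally consistent.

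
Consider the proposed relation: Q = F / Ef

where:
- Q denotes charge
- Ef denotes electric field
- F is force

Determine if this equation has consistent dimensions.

Yes

Q (charge) has dimensions [I T].
Ef (electric field) has dimensions [I^-1 L M T^-3].
F (force) has dimensions [L M T^-2].

Left side: [I T]
Right side: [I T]

Both sides have the same dimensions, so the equation is dimensionally consistent.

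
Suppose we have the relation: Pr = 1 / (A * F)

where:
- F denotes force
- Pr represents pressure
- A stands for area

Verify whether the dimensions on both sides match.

No

F (force) has dimensions [L M T^-2].
Pr (pressure) has dimensions [L^-1 M T^-2].
A (area) has dimensions [L^2].

Left side: [L^-1 M T^-2]
Right side: [L^-3 M^-1 T^2]

The two sides have different dimensions, so the equation is NOT dimensionally consistent.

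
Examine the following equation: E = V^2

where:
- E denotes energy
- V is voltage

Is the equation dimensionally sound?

No

E (energy) has dimensions [L^2 M T^-2].
V (voltage) has dimensions [I^-1 L^2 M T^-3].

Left side: [L^2 M T^-2]
Right side: [I^-2 L^4 M^2 T^-6]

The two sides have different dimensions, so the equation is NOT dimensionally consistent.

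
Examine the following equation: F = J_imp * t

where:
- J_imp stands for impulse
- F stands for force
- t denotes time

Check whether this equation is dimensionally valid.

No

J_imp (impulse) has dimensions [L M T^-1].
F (force) has dimensions [L M T^-2].
t (time) has dimensions [T].

Left side: [L M T^-2]
Right side: [L M]

The two sides have different dimensions, so the equation is NOT dimensionally consistent.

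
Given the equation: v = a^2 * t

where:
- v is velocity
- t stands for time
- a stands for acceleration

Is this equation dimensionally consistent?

No

v (velocity) has dimensions [L T^-1].
t (time) has dimensions [T].
a (acceleration) has dimensions [L T^-2].

Left side: [L T^-1]
Right side: [L^2 T^-3]

The two sides have different dimensions, so the equation is NOT dimensionally consistent.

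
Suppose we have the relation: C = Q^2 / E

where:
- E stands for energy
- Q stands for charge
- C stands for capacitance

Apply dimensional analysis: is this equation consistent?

Yes

E (energy) has dimensions [L^2 M T^-2].
Q (charge) has dimensions [I T].
C (capacitance) has dimensions [I^2 L^-2 M^-1 T^4].

Left side: [I^2 L^-2 M^-1 T^4]
Right side: [I^2 L^-2 M^-1 T^4]

Both sides have the same dimensions, so the equation is dimensionally consistent.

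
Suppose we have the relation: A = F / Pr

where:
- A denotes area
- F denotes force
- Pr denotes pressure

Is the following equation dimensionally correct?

Yes

A (area) has dimensions [L^2].
F (force) has dimensions [L M T^-2].
Pr (pressure) has dimensions [L^-1 M T^-2].

Left side: [L^2]
Right side: [L^2]

Both sides have the same dimensions, so the equation is dimensionally consistent.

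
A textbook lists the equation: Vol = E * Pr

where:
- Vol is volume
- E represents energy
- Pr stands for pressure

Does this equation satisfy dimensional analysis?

No

Vol (volume) has dimensions [L^3].
E (energy) has dimensions [L^2 M T^-2].
Pr (pressure) has dimensions [L^-1 M T^-2].

Left side: [L^3]
Right side: [L M^2 T^-4]

The two sides have different dimensions, so the equation is NOT dimensionally consistent.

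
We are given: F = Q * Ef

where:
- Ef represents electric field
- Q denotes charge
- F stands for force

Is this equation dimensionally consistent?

Yes

Ef (electric field) has dimensions [I^-1 L M T^-3].
Q (charge) has dimensions [I T].
F (force) has dimensions [L M T^-2].

Left side: [L M T^-2]
Right side: [L M T^-2]

Both sides have the same dimensions, so the equation is dimensionally consistent.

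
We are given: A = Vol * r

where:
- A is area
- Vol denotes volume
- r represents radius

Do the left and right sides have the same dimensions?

No

A (area) has dimensions [L^2].
Vol (volume) has dimensions [L^3].
r (radius) has dimensions [L].

Left side: [L^2]
Right side: [L^4]

The two sides have different dimensions, so the equation is NOT dimensionally consistent.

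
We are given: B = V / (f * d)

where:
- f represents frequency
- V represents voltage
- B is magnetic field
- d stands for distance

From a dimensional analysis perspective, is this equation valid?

No

f (frequency) has dimensions [T^-1].
V (voltage) has dimensions [I^-1 L^2 M T^-3].
B (magnetic field) has dimensions [I^-1 M T^-2].
d (distance) has dimensions [L].

Left side: [I^-1 M T^-2]
Right side: [I^-1 L M T^-2]

The two sides have different dimensions, so the equation is NOT dimensionally consistent.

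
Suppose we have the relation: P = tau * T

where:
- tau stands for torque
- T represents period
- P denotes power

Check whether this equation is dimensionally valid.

No

tau (torque) has dimensions [L^2 M T^-2].
T (period) has dimensions [T].
P (power) has dimensions [L^2 M T^-3].

Left side: [L^2 M T^-3]
Right side: [L^2 M T^-1]

The two sides have different dimensions, so the equation is NOT dimensionally consistent.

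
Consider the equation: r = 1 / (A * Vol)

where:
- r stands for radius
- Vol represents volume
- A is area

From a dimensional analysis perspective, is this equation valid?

No

r (radius) has dimensions [L].
Vol (volume) has dimensions [L^3].
A (area) has dimensions [L^2].

Left side: [L]
Right side: [L^-5]

The two sides have different dimensions, so the equation is NOT dimensionally consistent.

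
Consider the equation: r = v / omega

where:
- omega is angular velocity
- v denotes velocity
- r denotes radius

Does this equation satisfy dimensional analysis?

Yes

omega (angular velocity) has dimensions [T^-1].
v (velocity) has dimensions [L T^-1].
r (radius) has dimensions [L].

Left side: [L]
Right side: [L]

Both sides have the same dimensions, so the equation is dimensionally consistent.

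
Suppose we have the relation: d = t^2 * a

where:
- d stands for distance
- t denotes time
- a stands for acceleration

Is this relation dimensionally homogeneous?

Yes

d (distance) has dimensions [L].
t (time) has dimensions [T].
a (acceleration) has dimensions [L T^-2].

Left side: [L]
Right side: [L]

Both sides have the same dimensions, so the equation is dimensionally consistent.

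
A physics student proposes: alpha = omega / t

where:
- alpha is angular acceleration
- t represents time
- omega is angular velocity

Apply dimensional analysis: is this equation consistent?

Yes

alpha (angular acceleration) has dimensions [T^-2].
t (time) has dimensions [T].
omega (angular velocity) has dimensions [T^-1].

Left side: [T^-2]
Right side: [T^-2]

Both sides have the same dimensions, so the equation is dimensionally consistent.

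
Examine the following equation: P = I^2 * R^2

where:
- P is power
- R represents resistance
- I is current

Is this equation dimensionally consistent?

No

P (power) has dimensions [L^2 M T^-3].
R (resistance) has dimensions [I^-2 L^2 M T^-3].
I (current) has dimensions [I].

Left side: [L^2 M T^-3]
Right side: [I^-2 L^4 M^2 T^-6]

The two sides have different dimensions, so the equation is NOT dimensionally consistent.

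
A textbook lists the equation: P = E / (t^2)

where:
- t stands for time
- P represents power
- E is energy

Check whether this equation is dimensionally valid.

No

t (time) has dimensions [T].
P (power) has dimensions [L^2 M T^-3].
E (energy) has dimensions [L^2 M T^-2].

Left side: [L^2 M T^-3]
Right side: [L^2 M T^-4]

The two sides have different dimensions, so the equation is NOT dimensionally consistent.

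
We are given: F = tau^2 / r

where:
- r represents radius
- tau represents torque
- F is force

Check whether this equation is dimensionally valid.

No

r (radius) has dimensions [L].
tau (torque) has dimensions [L^2 M T^-2].
F (force) has dimensions [L M T^-2].

Left side: [L M T^-2]
Right side: [L^3 M^2 T^-4]

The two sides have different dimensions, so the equation is NOT dimensionally consistent.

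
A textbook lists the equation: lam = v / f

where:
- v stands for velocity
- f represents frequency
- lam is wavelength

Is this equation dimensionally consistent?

Yes

v (velocity) has dimensions [L T^-1].
f (frequency) has dimensions [T^-1].
lam (wavelength) has dimensions [L].

Left side: [L]
Right side: [L]

Both sides have the same dimensions, so the equation is dimensionally consistent.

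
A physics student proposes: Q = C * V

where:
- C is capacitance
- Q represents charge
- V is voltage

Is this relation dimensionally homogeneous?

Yes

C (capacitance) has dimensions [I^2 L^-2 M^-1 T^4].
Q (charge) has dimensions [I T].
V (voltage) has dimensions [I^-1 L^2 M T^-3].

Left side: [I T]
Right side: [I T]

Both sides have the same dimensions, so the equation is dimensionally consistent.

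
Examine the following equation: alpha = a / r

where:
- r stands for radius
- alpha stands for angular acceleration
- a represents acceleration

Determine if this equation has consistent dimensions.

Yes

r (radius) has dimensions [L].
alpha (angular acceleration) has dimensions [T^-2].
a (acceleration) has dimensions [L T^-2].

Left side: [T^-2]
Right side: [T^-2]

Both sides have the same dimensions, so the equation is dimensionally consistent.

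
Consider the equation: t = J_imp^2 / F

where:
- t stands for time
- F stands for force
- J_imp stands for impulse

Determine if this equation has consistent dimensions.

No

t (time) has dimensions [T].
F (force) has dimensions [L M T^-2].
J_imp (impulse) has dimensions [L M T^-1].

Left side: [T]
Right side: [L M]

The two sides have different dimensions, so the equation is NOT dimensionally consistent.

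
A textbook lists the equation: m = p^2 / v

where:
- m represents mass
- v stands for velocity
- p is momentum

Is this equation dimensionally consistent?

No

m (mass) has dimensions [M].
v (velocity) has dimensions [L T^-1].
p (momentum) has dimensions [L M T^-1].

Left side: [M]
Right side: [L M^2 T^-1]

The two sides have different dimensions, so the equation is NOT dimensionally consistent.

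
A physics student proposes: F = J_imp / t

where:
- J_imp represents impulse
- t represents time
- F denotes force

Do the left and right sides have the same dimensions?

Yes

J_imp (impulse) has dimensions [L M T^-1].
t (time) has dimensions [T].
F (force) has dimensions [L M T^-2].

Left side: [L M T^-2]
Right side: [L M T^-2]

Both sides have the same dimensions, so the equation is dimensionally consistent.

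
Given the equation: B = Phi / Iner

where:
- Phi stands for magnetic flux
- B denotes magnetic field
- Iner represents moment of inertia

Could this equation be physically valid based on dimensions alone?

No

Phi (magnetic flux) has dimensions [I^-1 L^2 M T^-2].
B (magnetic field) has dimensions [I^-1 M T^-2].
Iner (moment of inertia) has dimensions [L^2 M].

Left side: [I^-1 M T^-2]
Right side: [I^-1 T^-2]

The two sides have different dimensions, so the equation is NOT dimensionally consistent.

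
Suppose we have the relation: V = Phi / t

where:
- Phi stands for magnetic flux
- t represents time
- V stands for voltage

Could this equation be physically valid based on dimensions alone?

Yes

Phi (magnetic flux) has dimensions [I^-1 L^2 M T^-2].
t (time) has dimensions [T].
V (voltage) has dimensions [I^-1 L^2 M T^-3].

Left side: [I^-1 L^2 M T^-3]
Right side: [I^-1 L^2 M T^-3]

Both sides have the same dimensions, so the equation is dimensionally consistent.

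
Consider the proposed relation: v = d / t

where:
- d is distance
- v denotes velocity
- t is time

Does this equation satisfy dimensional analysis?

Yes

d (distance) has dimensions [L].
v (velocity) has dimensions [L T^-1].
t (time) has dimensions [T].

Left side: [L T^-1]
Right side: [L T^-1]

Both sides have the same dimensions, so the equation is dimensionally consistent.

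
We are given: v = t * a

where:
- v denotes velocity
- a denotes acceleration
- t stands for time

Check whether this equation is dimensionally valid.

Yes

v (velocity) has dimensions [L T^-1].
a (acceleration) has dimensions [L T^-2].
t (time) has dimensions [T].

Left side: [L T^-1]
Right side: [L T^-1]

Both sides have the same dimensions, so the equation is dimensionally consistent.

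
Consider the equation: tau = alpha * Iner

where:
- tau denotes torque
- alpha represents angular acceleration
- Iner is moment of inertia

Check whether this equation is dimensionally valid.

Yes

tau (torque) has dimensions [L^2 M T^-2].
alpha (angular acceleration) has dimensions [T^-2].
Iner (moment of inertia) has dimensions [L^2 M].

Left side: [L^2 M T^-2]
Right side: [L^2 M T^-2]

Both sides have the same dimensions, so the equation is dimensionally consistent.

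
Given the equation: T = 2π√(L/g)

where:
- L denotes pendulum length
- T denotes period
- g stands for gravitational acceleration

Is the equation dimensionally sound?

Yes

L (pendulum length) has dimensions [L].
T (period) has dimensions [T].
g (gravitational acceleration) has dimensions [L T^-2].

Left side: [T]
Right side: [T]

Both sides have the same dimensions, so the equation is dimensionally consistent.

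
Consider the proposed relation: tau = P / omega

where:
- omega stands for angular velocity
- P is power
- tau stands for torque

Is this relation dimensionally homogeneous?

Yes

omega (angular velocity) has dimensions [T^-1].
P (power) has dimensions [L^2 M T^-3].
tau (torque) has dimensions [L^2 M T^-2].

Left side: [L^2 M T^-2]
Right side: [L^2 M T^-2]

Both sides have the same dimensions, so the equation is dimensionally consistent.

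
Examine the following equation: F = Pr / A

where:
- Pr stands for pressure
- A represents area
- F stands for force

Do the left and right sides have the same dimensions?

No

Pr (pressure) has dimensions [L^-1 M T^-2].
A (area) has dimensions [L^2].
F (force) has dimensions [L M T^-2].

Left side: [L M T^-2]
Right side: [L^-3 M T^-2]

The two sides have different dimensions, so the equation is NOT dimensionally consistent.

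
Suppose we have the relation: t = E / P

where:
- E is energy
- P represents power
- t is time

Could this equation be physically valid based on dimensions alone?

Yes

E (energy) has dimensions [L^2 M T^-2].
P (power) has dimensions [L^2 M T^-3].
t (time) has dimensions [T].

Left side: [T]
Right side: [T]

Both sides have the same dimensions, so the equation is dimensionally consistent.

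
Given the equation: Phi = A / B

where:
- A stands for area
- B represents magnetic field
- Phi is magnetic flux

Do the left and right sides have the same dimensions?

No

A (area) has dimensions [L^2].
B (magnetic field) has dimensions [I^-1 M T^-2].
Phi (magnetic flux) has dimensions [I^-1 L^2 M T^-2].

Left side: [I^-1 L^2 M T^-2]
Right side: [I L^2 M^-1 T^2]

The two sides have different dimensions, so the equation is NOT dimensionally consistent.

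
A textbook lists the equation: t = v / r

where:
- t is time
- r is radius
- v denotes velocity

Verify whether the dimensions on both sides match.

No

t (time) has dimensions [T].
r (radius) has dimensions [L].
v (velocity) has dimensions [L T^-1].

Left side: [T]
Right side: [T^-1]

The two sides have different dimensions, so the equation is NOT dimensionally consistent.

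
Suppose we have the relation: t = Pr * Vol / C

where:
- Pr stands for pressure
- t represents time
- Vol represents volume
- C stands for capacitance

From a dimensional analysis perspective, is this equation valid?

No

Pr (pressure) has dimensions [L^-1 M T^-2].
t (time) has dimensions [T].
Vol (volume) has dimensions [L^3].
C (capacitance) has dimensions [I^2 L^-2 M^-1 T^4].

Left side: [T]
Right side: [I^-2 L^4 M^2 T^-6]

The two sides have different dimensions, so the equation is NOT dimensionally consistent.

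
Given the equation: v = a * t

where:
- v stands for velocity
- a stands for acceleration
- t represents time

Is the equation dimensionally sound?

Yes

v (velocity) has dimensions [L T^-1].
a (acceleration) has dimensions [L T^-2].
t (time) has dimensions [T].

Left side: [L T^-1]
Right side: [L T^-1]

Both sides have the same dimensions, so the equation is dimensionally consistent.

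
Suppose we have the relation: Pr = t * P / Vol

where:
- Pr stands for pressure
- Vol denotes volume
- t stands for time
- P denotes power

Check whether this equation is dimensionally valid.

Yes

Pr (pressure) has dimensions [L^-1 M T^-2].
Vol (volume) has dimensions [L^3].
t (time) has dimensions [T].
P (power) has dimensions [L^2 M T^-3].

Left side: [L^-1 M T^-2]
Right side: [L^-1 M T^-2]

Both sides have the same dimensions, so the equation is dimensionally consistent.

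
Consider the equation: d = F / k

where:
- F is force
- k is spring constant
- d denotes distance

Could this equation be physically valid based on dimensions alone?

Yes

F (force) has dimensions [L M T^-2].
k (spring constant) has dimensions [M T^-2].
d (distance) has dimensions [L].

Left side: [L]
Right side: [L]

Both sides have the same dimensions, so the equation is dimensionally consistent.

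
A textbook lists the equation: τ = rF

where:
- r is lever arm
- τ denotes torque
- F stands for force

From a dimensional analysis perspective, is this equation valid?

Yes

r (lever arm) has dimensions [L].
τ (torque) has dimensions [L^2 M T^-2].
F (force) has dimensions [L M T^-2].

Left side: [L^2 M T^-2]
Right side: [L^2 M T^-2]

Both sides have the same dimensions, so the equation is dimensionally consistent.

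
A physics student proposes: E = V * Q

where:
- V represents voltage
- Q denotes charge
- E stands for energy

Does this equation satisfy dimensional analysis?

Yes

V (voltage) has dimensions [I^-1 L^2 M T^-3].
Q (charge) has dimensions [I T].
E (energy) has dimensions [L^2 M T^-2].

Left side: [L^2 M T^-2]
Right side: [L^2 M T^-2]

Both sides have the same dimensions, so the equation is dimensionally consistent.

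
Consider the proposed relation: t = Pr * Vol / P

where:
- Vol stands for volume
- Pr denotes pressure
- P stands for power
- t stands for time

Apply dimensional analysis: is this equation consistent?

Yes

Vol (volume) has dimensions [L^3].
Pr (pressure) has dimensions [L^-1 M T^-2].
P (power) has dimensions [L^2 M T^-3].
t (time) has dimensions [T].

Left side: [T]
Right side: [T]

Both sides have the same dimensions, so the equation is dimensionally consistent.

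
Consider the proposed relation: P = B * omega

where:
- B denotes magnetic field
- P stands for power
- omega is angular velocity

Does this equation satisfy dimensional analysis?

No

B (magnetic field) has dimensions [I^-1 M T^-2].
P (power) has dimensions [L^2 M T^-3].
omega (angular velocity) has dimensions [T^-1].

Left side: [L^2 M T^-3]
Right side: [I^-1 M T^-3]

The two sides have different dimensions, so the equation is NOT dimensionally consistent.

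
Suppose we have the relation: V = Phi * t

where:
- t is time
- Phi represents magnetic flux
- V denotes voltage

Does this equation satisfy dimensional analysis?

No

t (time) has dimensions [T].
Phi (magnetic flux) has dimensions [I^-1 L^2 M T^-2].
V (voltage) has dimensions [I^-1 L^2 M T^-3].

Left side: [I^-1 L^2 M T^-3]
Right side: [I^-1 L^2 M T^-1]

The two sides have different dimensions, so the equation is NOT dimensionally consistent.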